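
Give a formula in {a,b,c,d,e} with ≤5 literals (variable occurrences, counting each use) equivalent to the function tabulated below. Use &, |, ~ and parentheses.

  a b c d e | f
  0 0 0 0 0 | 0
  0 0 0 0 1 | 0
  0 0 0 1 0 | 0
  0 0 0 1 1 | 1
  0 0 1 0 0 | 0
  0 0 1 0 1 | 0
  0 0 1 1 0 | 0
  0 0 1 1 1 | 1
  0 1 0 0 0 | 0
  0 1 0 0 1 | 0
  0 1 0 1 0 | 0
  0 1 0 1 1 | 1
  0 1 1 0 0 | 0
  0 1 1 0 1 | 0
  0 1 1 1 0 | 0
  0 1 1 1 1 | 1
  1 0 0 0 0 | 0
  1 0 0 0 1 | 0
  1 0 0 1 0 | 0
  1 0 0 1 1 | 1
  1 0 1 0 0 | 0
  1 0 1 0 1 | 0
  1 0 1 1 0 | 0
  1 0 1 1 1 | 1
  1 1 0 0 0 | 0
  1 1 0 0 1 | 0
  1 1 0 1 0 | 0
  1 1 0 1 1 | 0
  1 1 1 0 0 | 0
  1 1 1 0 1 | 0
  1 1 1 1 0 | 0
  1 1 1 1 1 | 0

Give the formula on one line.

  ~a = 11111111111111110000000000000000
  ~b = 11111111000000001111111100000000
  (~a | ~b) = 11111111111111111111111100000000
  (d & (~a | ~b)) = 00110011001100110011001100000000
  (e & (d & (~a | ~b))) = 00010001000100010001000100000000

(e & (d & (~a | ~b)))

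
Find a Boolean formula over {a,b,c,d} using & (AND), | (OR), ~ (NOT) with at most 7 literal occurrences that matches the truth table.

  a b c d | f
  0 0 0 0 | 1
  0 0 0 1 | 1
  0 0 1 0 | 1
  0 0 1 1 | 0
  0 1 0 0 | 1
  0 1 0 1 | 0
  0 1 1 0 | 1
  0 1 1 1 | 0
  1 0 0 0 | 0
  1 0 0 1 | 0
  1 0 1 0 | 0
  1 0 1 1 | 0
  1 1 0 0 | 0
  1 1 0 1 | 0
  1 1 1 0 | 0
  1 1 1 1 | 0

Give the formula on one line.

(~a & ((~d | (~a & d)) & ((~b & ~c) | ~d)))

  ~a = 1111111100000000
  ~d = 1010101010101010
  (~a & d) = 0101010100000000
  (~d | (~a & d)) = 1111111110101010
  ~b = 1111000011110000
  ~c = 1100110011001100
  (~b & ~c) = 1100000011000000
  ((~b & ~c) | ~d) = 1110101011101010
  ((~d | (~a & d)) & ((~b & ~c) | ~d)) = 1110101010101010
  (~a & ((~d | (~a & d)) & ((~b & ~c) | ~d))) = 1110101000000000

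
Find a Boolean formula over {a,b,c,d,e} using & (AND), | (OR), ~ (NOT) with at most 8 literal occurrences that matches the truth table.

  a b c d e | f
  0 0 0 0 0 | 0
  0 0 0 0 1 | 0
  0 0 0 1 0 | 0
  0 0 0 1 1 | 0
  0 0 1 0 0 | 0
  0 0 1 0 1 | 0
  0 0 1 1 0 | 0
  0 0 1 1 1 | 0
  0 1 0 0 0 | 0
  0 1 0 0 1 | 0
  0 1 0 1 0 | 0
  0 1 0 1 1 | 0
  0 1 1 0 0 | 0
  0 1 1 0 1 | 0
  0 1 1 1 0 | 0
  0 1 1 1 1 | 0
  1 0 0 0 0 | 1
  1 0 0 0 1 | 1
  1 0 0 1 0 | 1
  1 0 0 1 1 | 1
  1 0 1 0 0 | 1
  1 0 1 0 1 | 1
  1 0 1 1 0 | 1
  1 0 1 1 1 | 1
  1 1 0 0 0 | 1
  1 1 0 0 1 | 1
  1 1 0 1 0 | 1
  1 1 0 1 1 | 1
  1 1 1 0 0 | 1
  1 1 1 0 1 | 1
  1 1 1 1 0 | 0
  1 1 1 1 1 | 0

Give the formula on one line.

((((~b & d) | (~d & (b | d))) | (~d | ~c)) & a)

  ~b = 11111111000000001111111100000000
  (~b & d) = 00110011000000000011001100000000
  ~d = 11001100110011001100110011001100
  (b | d) = 00110011111111110011001111111111
  (~d & (b | d)) = 00000000110011000000000011001100
  ((~b & d) | (~d & (b | d))) = 00110011110011000011001111001100
  ~c = 11110000111100001111000011110000
  (~d | ~c) = 11111100111111001111110011111100
  (((~b & d) | (~d & (b | d))) | (~d | ~c)) = 11111111111111001111111111111100
  ((((~b & d) | (~d & (b | d))) | (~d | ~c)) & a) = 00000000000000001111111111111100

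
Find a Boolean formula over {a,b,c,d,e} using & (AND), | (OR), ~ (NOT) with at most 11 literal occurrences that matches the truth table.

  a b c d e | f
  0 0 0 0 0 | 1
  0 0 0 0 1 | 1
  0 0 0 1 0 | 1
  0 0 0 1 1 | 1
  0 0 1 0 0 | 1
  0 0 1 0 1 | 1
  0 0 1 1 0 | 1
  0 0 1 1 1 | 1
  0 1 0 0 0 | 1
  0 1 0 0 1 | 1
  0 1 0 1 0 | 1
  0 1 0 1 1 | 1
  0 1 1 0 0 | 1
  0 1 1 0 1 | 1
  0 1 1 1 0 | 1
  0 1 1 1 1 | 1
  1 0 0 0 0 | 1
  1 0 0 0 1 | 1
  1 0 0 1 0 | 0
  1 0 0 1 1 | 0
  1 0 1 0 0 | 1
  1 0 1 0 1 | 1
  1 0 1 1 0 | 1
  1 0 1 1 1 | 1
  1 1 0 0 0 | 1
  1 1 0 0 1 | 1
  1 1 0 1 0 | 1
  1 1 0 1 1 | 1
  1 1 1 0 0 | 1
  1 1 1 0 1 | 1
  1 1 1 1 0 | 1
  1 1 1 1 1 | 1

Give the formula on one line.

((~a | ~d) | ((d & ((b & a) | (a & c))) | ~a))

  ~a = 11111111111111110000000000000000
  ~d = 11001100110011001100110011001100
  (~a | ~d) = 11111111111111111100110011001100
  (b & a) = 00000000000000000000000011111111
  (a & c) = 00000000000000000000111100001111
  ((b & a) | (a & c)) = 00000000000000000000111111111111
  (d & ((b & a) | (a & c))) = 00000000000000000000001100110011
  ((d & ((b & a) | (a & c))) | ~a) = 11111111111111110000001100110011
  ((~a | ~d) | ((d & ((b & a) | (a & c))) | ~a)) = 11111111111111111100111111111111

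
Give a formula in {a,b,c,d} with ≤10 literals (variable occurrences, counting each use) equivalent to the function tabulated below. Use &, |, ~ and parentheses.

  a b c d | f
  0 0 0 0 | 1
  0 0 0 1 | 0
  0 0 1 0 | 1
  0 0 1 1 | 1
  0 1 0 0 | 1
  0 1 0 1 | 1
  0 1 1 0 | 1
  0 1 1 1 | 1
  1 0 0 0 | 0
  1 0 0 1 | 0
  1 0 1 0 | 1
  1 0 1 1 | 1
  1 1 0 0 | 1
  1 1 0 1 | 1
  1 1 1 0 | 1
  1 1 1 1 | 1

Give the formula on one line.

((~d & (~a & ((~a & ~d) | b))) | (c | b))

  ~d = 1010101010101010
  ~a = 1111111100000000
  (~a & ~d) = 1010101000000000
  ((~a & ~d) | b) = 1010111100001111
  (~a & ((~a & ~d) | b)) = 1010111100000000
  (~d & (~a & ((~a & ~d) | b))) = 1010101000000000
  (c | b) = 0011111100111111
  ((~d & (~a & ((~a & ~d) | b))) | (c | b)) = 1011111100111111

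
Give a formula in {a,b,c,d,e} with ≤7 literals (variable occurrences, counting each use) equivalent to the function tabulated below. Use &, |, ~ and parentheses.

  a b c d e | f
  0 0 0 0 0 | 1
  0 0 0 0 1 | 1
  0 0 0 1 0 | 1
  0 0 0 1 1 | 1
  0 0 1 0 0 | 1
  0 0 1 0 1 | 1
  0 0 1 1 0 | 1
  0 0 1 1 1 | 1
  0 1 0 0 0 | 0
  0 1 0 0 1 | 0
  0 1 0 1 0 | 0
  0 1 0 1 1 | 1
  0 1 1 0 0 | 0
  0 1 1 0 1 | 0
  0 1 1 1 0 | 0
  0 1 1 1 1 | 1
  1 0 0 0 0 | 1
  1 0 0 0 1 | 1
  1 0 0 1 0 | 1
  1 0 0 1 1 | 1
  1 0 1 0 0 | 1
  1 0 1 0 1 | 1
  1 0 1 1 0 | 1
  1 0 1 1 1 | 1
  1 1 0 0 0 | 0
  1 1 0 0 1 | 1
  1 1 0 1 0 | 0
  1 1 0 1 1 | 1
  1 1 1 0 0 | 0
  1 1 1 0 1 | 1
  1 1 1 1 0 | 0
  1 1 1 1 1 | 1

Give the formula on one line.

  (a & e) = 00000000000000000101010101010101
  (e & d) = 00010001000100010001000100010001
  ((a & e) | (e & d)) = 00010001000100010101010101010101
  ~b = 11111111000000001111111100000000
  (((a & e) | (e & d)) | ~b) = 11111111000100011111111101010101

(((a & e) | (e & d)) | ~b)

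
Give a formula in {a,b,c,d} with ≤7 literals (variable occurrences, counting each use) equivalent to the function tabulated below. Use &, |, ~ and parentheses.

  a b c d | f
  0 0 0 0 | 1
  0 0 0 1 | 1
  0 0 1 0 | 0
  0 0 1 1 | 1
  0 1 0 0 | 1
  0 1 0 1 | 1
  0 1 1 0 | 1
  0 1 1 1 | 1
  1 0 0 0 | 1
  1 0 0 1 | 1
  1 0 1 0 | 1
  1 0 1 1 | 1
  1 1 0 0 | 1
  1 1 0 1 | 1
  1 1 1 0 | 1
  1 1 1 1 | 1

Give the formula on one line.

  ~a = 1111111100000000
  (b & ~a) = 0000111100000000
  (d & c) = 0001000100010001
  ~b = 1111000011110000
  ((d & c) & ~b) = 0001000000010000
  ((b & ~a) | ((d & c) & ~b)) = 0001111100010000
  ~c = 1100110011001100
  (a | ~c) = 1100110011111111
  (((b & ~a) | ((d & c) & ~b)) | (a | ~c)) = 1101111111111111

(((b & ~a) | ((d & c) & ~b)) | (a | ~c))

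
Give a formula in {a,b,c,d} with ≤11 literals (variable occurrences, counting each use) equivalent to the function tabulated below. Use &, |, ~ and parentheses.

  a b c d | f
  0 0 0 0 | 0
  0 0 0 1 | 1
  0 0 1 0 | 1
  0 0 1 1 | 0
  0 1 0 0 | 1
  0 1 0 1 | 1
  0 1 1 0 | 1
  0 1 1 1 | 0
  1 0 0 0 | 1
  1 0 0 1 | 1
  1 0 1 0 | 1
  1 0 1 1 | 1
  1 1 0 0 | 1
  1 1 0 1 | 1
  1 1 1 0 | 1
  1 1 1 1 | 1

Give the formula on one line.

  ~d = 1010101010101010
  ~c = 1100110011001100
  (~d | ~c) = 1110111011101110
  ((~d | ~c) & c) = 0010001000100010
  (a | ((~d | ~c) & c)) = 0010001011111111
  (b | a) = 0000111111111111
  ((b | a) & ~d) = 0000101010101010
  (d & ~c) = 0100010001000100
  (((b | a) & ~d) | (d & ~c)) = 0100111011101110
  ((a | ((~d | ~c) & c)) | (((b | a) & ~d) | (d & ~c))) = 0110111011111111

((a | ((~d | ~c) & c)) | (((b | a) & ~d) | (d & ~c)))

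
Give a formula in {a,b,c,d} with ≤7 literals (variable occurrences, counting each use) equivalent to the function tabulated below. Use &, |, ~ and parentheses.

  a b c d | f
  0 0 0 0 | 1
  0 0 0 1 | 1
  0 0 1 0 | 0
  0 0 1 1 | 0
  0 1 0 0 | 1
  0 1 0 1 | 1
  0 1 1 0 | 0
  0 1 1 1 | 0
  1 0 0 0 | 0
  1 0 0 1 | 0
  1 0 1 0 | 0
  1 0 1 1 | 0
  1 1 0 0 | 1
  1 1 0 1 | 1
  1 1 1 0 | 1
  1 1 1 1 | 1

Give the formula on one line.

  ~c = 1100110011001100
  (~c | a) = 1100110011111111
  ~a = 1111111100000000
  (~a | b) = 1111111100001111
  ((~c | a) & (~a | b)) = 1100110000001111

((~c | a) & (~a | b))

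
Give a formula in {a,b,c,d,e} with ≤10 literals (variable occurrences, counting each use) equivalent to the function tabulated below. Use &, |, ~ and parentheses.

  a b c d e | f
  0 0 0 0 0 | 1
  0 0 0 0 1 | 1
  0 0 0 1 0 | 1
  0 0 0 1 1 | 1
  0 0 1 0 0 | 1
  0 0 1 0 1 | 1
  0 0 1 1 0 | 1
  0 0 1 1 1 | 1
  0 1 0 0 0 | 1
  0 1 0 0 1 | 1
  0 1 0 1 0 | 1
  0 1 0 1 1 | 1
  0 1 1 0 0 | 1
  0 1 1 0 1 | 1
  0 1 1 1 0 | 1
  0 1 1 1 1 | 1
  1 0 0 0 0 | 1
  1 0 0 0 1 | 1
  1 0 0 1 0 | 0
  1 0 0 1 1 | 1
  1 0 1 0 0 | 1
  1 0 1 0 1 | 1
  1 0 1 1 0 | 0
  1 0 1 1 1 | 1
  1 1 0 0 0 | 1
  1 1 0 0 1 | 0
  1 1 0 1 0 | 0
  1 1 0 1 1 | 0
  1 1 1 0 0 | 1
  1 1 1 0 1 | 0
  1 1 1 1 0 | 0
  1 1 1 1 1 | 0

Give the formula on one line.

((~a | (e & ~b)) | ((~d & (e | a)) & ~e))

  ~a = 11111111111111110000000000000000
  ~b = 11111111000000001111111100000000
  (e & ~b) = 01010101000000000101010100000000
  (~a | (e & ~b)) = 11111111111111110101010100000000
  ~d = 11001100110011001100110011001100
  (e | a) = 01010101010101011111111111111111
  (~d & (e | a)) = 01000100010001001100110011001100
  ~e = 10101010101010101010101010101010
  ((~d & (e | a)) & ~e) = 00000000000000001000100010001000
  ((~a | (e & ~b)) | ((~d & (e | a)) & ~e)) = 11111111111111111101110110001000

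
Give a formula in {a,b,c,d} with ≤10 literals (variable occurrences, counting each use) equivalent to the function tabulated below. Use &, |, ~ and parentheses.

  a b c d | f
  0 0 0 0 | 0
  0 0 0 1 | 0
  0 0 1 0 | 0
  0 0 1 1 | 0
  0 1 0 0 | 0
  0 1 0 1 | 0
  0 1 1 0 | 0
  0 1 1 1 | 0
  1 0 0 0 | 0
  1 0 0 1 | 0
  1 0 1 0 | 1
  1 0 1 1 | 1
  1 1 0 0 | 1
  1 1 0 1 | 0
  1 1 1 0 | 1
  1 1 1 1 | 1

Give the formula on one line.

  (c & a) = 0000000000110011
  ~a = 1111111100000000
  (~a | b) = 1111111100001111
  ((~a | b) & a) = 0000000000001111
  ((c & a) | ((~a | b) & a)) = 0000000000111111
  ~d = 1010101010101010
  (~d | (c & a)) = 1010101010111011
  (((c & a) | ((~a | b) & a)) & (~d | (c & a))) = 0000000000111011

(((c & a) | ((~a | b) & a)) & (~d | (c & a)))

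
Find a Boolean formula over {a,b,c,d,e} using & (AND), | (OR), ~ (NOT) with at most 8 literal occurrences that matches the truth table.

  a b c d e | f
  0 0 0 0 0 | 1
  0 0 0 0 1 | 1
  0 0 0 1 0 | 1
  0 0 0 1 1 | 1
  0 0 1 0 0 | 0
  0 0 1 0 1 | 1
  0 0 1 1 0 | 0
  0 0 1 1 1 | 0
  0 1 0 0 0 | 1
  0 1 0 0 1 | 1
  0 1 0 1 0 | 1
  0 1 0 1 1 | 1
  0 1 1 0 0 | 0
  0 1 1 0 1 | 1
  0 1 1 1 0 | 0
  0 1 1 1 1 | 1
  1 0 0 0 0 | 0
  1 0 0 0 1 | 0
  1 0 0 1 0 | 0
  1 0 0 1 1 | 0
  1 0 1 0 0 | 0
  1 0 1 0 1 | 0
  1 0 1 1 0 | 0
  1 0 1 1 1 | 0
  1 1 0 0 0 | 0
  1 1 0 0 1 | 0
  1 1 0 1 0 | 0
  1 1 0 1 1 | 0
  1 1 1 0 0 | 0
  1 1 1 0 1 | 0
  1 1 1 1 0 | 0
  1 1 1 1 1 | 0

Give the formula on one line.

((((c & ((~d & e) | b)) & e) | ~c) & ~a)

  ~d = 11001100110011001100110011001100
  (~d & e) = 01000100010001000100010001000100
  ((~d & e) | b) = 01000100111111110100010011111111
  (c & ((~d & e) | b)) = 00000100000011110000010000001111
  ((c & ((~d & e) | b)) & e) = 00000100000001010000010000000101
  ~c = 11110000111100001111000011110000
  (((c & ((~d & e) | b)) & e) | ~c) = 11110100111101011111010011110101
  ~a = 11111111111111110000000000000000
  ((((c & ((~d & e) | b)) & e) | ~c) & ~a) = 11110100111101010000000000000000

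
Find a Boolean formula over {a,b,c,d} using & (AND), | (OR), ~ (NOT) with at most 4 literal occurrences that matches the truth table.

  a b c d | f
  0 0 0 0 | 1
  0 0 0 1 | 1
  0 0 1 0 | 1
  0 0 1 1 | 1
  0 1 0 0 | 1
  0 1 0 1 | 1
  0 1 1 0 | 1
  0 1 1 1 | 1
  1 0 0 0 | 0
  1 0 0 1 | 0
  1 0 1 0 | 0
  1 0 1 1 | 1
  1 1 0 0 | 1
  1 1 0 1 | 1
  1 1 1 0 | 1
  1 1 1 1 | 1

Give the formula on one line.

  (c & d) = 0001000100010001
  ~a = 1111111100000000
  ((c & d) | ~a) = 1111111100010001
  (((c & d) | ~a) | b) = 1111111100011111

(((c & d) | ~a) | b)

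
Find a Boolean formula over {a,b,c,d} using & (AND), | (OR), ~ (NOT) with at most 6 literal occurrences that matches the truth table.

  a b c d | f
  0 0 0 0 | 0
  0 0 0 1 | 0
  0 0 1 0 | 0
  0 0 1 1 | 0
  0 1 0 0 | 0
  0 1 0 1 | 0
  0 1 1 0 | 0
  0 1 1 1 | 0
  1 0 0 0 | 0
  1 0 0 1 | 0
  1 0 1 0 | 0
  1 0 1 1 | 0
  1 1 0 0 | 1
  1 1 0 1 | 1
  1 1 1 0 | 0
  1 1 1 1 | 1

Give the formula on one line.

(((~a | b) & (~c | d)) & a)

  ~a = 1111111100000000
  (~a | b) = 1111111100001111
  ~c = 1100110011001100
  (~c | d) = 1101110111011101
  ((~a | b) & (~c | d)) = 1101110100001101
  (((~a | b) & (~c | d)) & a) = 0000000000001101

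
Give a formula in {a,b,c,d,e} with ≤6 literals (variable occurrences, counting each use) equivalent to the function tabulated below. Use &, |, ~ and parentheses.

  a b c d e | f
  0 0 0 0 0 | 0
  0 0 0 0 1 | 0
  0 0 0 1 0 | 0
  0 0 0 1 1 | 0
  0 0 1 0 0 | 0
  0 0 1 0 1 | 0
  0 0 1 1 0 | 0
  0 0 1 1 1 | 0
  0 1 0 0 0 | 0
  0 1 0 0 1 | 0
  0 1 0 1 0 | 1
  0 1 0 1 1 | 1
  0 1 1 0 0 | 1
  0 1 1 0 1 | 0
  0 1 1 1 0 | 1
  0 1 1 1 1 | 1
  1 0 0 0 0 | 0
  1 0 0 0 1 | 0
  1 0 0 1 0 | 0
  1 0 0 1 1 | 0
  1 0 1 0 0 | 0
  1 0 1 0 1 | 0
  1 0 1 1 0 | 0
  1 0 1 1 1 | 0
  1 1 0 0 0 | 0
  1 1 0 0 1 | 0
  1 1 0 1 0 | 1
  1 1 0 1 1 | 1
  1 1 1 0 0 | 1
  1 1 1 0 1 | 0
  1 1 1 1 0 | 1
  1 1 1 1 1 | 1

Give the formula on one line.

  ~e = 10101010101010101010101010101010
  ~b = 11111111000000001111111100000000
  ~a = 11111111111111110000000000000000
  (~b & ~a) = 11111111000000000000000000000000
  (~e | (~b & ~a)) = 11111111101010101010101010101010
  (c & (~e | (~b & ~a))) = 00001111000010100000101000001010
  (d | (c & (~e | (~b & ~a)))) = 00111111001110110011101100111011
  ((d | (c & (~e | (~b & ~a)))) & b) = 00000000001110110000000000111011

((d | (c & (~e | (~b & ~a)))) & b)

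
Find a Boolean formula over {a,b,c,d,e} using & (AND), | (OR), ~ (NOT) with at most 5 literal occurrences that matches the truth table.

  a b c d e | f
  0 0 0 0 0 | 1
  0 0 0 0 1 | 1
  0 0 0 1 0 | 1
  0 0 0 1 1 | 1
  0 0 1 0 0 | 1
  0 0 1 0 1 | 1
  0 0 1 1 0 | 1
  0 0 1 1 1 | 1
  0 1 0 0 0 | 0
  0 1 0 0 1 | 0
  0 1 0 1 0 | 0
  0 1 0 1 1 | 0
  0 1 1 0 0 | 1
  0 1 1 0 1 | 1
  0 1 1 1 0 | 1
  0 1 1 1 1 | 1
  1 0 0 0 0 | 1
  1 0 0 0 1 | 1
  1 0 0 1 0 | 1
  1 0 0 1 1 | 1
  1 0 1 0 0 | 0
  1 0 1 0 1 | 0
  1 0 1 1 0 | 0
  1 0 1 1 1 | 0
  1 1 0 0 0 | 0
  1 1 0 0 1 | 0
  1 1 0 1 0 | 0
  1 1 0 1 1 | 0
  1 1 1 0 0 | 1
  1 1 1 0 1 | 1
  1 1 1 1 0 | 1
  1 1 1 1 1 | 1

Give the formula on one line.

(((~c | ~a) | b) & (~b | c))

  ~c = 11110000111100001111000011110000
  ~a = 11111111111111110000000000000000
  (~c | ~a) = 11111111111111111111000011110000
  ((~c | ~a) | b) = 11111111111111111111000011111111
  ~b = 11111111000000001111111100000000
  (~b | c) = 11111111000011111111111100001111
  (((~c | ~a) | b) & (~b | c)) = 11111111000011111111000000001111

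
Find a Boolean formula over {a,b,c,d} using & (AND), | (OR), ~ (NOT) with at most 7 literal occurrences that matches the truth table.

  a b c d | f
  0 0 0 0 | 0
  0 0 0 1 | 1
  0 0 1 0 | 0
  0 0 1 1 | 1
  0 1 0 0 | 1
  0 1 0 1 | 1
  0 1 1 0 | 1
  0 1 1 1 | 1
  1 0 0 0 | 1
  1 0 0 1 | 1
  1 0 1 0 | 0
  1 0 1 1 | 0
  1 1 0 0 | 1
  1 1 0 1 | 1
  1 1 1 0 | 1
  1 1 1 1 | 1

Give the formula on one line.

((~c & a) | (((b | d) & ~a) | b))

  ~c = 1100110011001100
  (~c & a) = 0000000011001100
  (b | d) = 0101111101011111
  ~a = 1111111100000000
  ((b | d) & ~a) = 0101111100000000
  (((b | d) & ~a) | b) = 0101111100001111
  ((~c & a) | (((b | d) & ~a) | b)) = 0101111111001111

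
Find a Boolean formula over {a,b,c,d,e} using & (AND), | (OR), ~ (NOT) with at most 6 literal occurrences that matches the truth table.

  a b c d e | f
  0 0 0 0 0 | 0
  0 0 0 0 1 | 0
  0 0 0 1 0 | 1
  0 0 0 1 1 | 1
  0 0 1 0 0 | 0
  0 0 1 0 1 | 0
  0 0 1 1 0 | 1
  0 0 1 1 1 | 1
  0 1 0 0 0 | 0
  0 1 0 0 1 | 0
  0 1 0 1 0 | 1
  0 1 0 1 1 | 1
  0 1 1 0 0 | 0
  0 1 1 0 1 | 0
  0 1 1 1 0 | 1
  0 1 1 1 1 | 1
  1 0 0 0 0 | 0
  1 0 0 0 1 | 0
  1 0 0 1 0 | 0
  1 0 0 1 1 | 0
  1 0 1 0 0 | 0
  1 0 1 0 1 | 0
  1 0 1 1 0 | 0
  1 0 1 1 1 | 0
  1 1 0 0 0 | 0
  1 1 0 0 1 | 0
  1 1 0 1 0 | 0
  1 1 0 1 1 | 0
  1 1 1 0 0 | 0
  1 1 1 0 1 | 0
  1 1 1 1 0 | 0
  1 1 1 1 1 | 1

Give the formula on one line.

(d & (((c & e) & b) | ~a))

  (c & e) = 00000101000001010000010100000101
  ((c & e) & b) = 00000000000001010000000000000101
  ~a = 11111111111111110000000000000000
  (((c & e) & b) | ~a) = 11111111111111110000000000000101
  (d & (((c & e) & b) | ~a)) = 00110011001100110000000000000001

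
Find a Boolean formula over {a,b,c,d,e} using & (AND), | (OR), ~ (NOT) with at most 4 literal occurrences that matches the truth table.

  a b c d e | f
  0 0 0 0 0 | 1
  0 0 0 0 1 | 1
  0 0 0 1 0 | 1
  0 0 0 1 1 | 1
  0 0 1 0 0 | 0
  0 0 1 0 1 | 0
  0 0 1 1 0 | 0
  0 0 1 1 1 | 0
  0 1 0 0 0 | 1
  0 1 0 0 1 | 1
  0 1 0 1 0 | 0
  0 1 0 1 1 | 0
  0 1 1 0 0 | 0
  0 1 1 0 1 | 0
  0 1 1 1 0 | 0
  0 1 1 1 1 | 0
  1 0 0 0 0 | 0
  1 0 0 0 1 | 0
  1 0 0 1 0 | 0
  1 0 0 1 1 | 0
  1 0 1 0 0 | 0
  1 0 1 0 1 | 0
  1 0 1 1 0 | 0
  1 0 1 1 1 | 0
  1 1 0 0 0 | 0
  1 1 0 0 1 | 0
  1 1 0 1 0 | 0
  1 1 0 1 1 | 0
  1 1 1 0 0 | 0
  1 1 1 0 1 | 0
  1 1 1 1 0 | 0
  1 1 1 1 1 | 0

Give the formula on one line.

  ~a = 11111111111111110000000000000000
  ~b = 11111111000000001111111100000000
  ~d = 11001100110011001100110011001100
  (~b | ~d) = 11111111110011001111111111001100
  (~a & (~b | ~d)) = 11111111110011000000000000000000
  ~c = 11110000111100001111000011110000
  ((~a & (~b | ~d)) & ~c) = 11110000110000000000000000000000

((~a & (~b | ~d)) & ~c)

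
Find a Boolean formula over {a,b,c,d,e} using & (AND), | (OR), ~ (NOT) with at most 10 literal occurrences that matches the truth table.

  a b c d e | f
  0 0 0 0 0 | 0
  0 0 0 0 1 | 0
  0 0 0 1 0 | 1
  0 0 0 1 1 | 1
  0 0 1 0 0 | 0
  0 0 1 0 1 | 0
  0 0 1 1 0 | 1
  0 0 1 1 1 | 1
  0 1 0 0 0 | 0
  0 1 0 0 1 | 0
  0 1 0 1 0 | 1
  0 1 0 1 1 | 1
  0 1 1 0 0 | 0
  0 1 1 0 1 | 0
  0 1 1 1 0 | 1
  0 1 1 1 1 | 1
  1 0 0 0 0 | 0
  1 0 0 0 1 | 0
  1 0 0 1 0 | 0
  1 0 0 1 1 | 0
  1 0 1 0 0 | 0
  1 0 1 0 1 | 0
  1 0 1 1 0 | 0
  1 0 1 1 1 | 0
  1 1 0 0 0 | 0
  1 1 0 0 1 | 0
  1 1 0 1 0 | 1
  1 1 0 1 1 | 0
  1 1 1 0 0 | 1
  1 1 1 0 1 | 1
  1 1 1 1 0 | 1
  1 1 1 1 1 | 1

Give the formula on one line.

  ~e = 10101010101010101010101010101010
  (d & b) = 00000000001100110000000000110011
  (~e & (d & b)) = 00000000001000100000000000100010
  (c | (~e & (d & b))) = 00001111001011110000111100101111
  (a & b) = 00000000000000000000000011111111
  ((c | (~e & (d & b))) & (a & b)) = 00000000000000000000000000101111
  ~a = 11111111111111110000000000000000
  (~a & d) = 00110011001100110000000000000000
  (((c | (~e & (d & b))) & (a & b)) | (~a & d)) = 00110011001100110000000000101111

(((c | (~e & (d & b))) & (a & b)) | (~a & d))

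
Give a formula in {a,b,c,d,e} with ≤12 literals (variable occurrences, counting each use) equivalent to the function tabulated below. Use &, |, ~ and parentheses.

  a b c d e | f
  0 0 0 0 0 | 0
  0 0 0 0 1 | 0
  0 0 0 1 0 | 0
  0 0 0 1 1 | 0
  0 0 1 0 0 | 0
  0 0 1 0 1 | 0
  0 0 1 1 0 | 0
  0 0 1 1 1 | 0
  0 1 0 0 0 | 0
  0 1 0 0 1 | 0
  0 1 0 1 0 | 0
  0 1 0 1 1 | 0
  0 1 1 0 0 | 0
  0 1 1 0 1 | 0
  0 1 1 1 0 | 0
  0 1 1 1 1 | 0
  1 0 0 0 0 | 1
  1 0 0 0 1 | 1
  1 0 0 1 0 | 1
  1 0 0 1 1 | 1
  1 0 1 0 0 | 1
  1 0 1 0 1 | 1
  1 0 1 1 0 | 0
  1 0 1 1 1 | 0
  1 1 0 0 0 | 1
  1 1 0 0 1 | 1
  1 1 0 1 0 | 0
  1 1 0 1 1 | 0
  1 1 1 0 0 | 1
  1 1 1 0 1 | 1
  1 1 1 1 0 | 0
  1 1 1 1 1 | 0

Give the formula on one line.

(a & (((~e & ((e & ~a) | (~a & c))) | ~d) | (~c & ~b)))

  ~e = 10101010101010101010101010101010
  ~a = 11111111111111110000000000000000
  (e & ~a) = 01010101010101010000000000000000
  (~a & c) = 00001111000011110000000000000000
  ((e & ~a) | (~a & c)) = 01011111010111110000000000000000
  (~e & ((e & ~a) | (~a & c))) = 00001010000010100000000000000000
  ~d = 11001100110011001100110011001100
  ((~e & ((e & ~a) | (~a & c))) | ~d) = 11001110110011101100110011001100
  ~c = 11110000111100001111000011110000
  ~b = 11111111000000001111111100000000
  (~c & ~b) = 11110000000000001111000000000000
  (((~e & ((e & ~a) | (~a & c))) | ~d) | (~c & ~b)) = 11111110110011101111110011001100
  (a & (((~e & ((e & ~a) | (~a & c))) | ~d) | (~c & ~b))) = 00000000000000001111110011001100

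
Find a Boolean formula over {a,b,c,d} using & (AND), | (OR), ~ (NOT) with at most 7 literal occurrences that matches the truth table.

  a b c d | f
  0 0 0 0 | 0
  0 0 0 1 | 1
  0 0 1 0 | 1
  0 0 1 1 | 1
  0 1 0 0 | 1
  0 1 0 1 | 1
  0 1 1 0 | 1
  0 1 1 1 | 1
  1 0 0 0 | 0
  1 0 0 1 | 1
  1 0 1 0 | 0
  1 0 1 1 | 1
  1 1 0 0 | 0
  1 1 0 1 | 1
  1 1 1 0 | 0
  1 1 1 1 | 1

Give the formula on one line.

  ~a = 1111111100000000
  (b & ~a) = 0000111100000000
  (c | d) = 0111011101110111
  ((c | d) & ~a) = 0111011100000000
  ((b & ~a) | ((c | d) & ~a)) = 0111111100000000
  (((b & ~a) | ((c | d) & ~a)) | d) = 0111111101010101

(((b & ~a) | ((c | d) & ~a)) | d)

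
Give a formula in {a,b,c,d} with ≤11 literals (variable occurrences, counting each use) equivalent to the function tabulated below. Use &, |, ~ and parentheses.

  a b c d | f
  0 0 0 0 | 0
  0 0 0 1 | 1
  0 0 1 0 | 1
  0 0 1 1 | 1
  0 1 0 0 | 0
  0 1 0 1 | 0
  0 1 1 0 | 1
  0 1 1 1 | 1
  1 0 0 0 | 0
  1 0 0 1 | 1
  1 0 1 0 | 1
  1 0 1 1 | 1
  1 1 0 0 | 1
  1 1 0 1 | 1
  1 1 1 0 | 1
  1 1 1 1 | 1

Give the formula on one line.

  ~b = 1111000011110000
  ~d = 1010101010101010
  (~b & ~d) = 1010000010100000
  (a | (~b & ~d)) = 1010000011111111
  ((a | (~b & ~d)) & b) = 0000000000001111
  ~c = 1100110011001100
  (d & ~c) = 0100010001000100
  ((d & ~c) & ~b) = 0100000001000000
  (((a | (~b & ~d)) & b) | ((d & ~c) & ~b)) = 0100000001001111
  (c | (((a | (~b & ~d)) & b) | ((d & ~c) & ~b))) = 0111001101111111

(c | (((a | (~b & ~d)) & b) | ((d & ~c) & ~b)))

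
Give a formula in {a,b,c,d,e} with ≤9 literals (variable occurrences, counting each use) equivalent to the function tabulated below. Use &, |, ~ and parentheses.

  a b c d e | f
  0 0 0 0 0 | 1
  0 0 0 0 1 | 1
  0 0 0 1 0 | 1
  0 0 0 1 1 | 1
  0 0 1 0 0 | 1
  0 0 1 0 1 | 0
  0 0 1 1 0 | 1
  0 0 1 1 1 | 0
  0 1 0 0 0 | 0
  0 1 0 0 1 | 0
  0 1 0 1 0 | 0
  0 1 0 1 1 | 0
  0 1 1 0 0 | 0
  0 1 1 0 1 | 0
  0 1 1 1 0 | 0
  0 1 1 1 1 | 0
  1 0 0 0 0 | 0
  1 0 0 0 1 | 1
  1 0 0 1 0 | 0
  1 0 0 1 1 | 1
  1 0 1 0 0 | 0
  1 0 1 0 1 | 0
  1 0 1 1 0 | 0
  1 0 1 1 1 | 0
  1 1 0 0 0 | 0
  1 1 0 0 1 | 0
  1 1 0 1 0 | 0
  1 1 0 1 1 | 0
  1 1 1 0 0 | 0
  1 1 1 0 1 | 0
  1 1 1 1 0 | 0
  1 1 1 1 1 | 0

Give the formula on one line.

  ~b = 11111111000000001111111100000000
  ~e = 10101010101010101010101010101010
  ~c = 11110000111100001111000011110000
  (~e | ~c) = 11111010111110101111101011111010
  ~a = 11111111111111110000000000000000
  (a & e) = 00000000000000000101010101010101
  (~a | (a & e)) = 11111111111111110101010101010101
  ((~e | ~c) & (~a | (a & e))) = 11111010111110100101000001010000
  (~b & ((~e | ~c) & (~a | (a & e)))) = 11111010000000000101000000000000

(~b & ((~e | ~c) & (~a | (a & e))))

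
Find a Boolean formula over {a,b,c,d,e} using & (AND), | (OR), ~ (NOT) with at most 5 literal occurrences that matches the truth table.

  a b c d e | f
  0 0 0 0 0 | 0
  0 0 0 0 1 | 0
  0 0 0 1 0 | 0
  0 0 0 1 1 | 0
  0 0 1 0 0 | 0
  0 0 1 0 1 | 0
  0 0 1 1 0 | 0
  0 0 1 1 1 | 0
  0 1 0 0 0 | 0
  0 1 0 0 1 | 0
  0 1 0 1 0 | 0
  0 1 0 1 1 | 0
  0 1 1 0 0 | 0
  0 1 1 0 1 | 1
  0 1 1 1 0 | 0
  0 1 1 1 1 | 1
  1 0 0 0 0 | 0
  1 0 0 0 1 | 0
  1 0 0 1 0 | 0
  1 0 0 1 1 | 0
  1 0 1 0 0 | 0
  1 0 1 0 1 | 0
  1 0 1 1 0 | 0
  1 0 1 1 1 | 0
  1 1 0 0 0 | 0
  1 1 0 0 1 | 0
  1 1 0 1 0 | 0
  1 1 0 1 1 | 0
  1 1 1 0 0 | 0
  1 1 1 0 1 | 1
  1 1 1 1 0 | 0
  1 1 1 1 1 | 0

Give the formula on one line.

  (e & c) = 00000101000001010000010100000101
  (b & (e & c)) = 00000000000001010000000000000101
  ~d = 11001100110011001100110011001100
  ~a = 11111111111111110000000000000000
  (~d | ~a) = 11111111111111111100110011001100
  ((b & (e & c)) & (~d | ~a)) = 00000000000001010000000000000100

((b & (e & c)) & (~d | ~a))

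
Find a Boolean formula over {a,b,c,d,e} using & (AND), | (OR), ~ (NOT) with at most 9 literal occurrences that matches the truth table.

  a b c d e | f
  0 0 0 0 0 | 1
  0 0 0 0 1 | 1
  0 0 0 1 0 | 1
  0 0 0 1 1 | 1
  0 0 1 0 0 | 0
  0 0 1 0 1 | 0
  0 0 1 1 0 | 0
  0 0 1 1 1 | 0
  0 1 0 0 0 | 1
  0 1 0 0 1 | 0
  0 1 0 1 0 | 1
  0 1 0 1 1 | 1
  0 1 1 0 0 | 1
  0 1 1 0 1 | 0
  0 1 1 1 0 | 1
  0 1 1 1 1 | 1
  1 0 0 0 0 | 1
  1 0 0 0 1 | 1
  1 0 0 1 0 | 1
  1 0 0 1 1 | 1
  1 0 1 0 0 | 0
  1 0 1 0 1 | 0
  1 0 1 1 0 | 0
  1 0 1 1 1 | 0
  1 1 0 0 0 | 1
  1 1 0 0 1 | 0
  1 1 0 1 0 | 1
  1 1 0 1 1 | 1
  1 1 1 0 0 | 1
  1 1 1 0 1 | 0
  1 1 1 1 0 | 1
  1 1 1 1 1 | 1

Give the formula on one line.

  ~c = 11110000111100001111000011110000
  ~e = 10101010101010101010101010101010
  ~b = 11111111000000001111111100000000
  (~e | ~b) = 11111111101010101111111110101010
  (~c & (~e | ~b)) = 11110000101000001111000010100000
  (c & ~e) = 00001010000010100000101000001010
  (b & (c & ~e)) = 00000000000010100000000000001010
  ((~c & (~e | ~b)) | (b & (c & ~e))) = 11110000101010101111000010101010
  (e & d) = 00010001000100010001000100010001
  (b & (e & d)) = 00000000000100010000000000010001
  (((~c & (~e | ~b)) | (b & (c & ~e))) | (b & (e & d))) = 11110000101110111111000010111011

(((~c & (~e | ~b)) | (b & (c & ~e))) | (b & (e & d)))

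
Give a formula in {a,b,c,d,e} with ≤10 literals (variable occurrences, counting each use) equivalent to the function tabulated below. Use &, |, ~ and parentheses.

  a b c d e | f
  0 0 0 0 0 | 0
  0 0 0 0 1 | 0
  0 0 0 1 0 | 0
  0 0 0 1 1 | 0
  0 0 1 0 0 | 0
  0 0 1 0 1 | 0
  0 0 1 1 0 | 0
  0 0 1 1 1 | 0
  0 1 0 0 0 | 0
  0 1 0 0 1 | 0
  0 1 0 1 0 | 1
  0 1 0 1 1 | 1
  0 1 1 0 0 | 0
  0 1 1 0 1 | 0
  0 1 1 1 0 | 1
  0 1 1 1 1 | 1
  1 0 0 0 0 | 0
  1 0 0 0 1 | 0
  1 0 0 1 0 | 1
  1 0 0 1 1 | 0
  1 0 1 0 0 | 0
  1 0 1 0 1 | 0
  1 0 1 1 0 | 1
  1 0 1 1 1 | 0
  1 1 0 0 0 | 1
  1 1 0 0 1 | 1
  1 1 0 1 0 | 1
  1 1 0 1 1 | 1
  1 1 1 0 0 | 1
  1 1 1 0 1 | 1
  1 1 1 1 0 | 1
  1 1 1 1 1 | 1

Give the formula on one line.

  ~a = 11111111111111110000000000000000
  (~a | d) = 11111111111111110011001100110011
  ~e = 10101010101010101010101010101010
  (a & ~e) = 00000000000000001010101010101010
  ((~a | d) & (a & ~e)) = 00000000000000000010001000100010
  (d | a) = 00110011001100111111111111111111
  (b & (d | a)) = 00000000001100110000000011111111
  (((~a | d) & (a & ~e)) | (b & (d | a))) = 00000000001100110010001011111111

(((~a | d) & (a & ~e)) | (b & (d | a)))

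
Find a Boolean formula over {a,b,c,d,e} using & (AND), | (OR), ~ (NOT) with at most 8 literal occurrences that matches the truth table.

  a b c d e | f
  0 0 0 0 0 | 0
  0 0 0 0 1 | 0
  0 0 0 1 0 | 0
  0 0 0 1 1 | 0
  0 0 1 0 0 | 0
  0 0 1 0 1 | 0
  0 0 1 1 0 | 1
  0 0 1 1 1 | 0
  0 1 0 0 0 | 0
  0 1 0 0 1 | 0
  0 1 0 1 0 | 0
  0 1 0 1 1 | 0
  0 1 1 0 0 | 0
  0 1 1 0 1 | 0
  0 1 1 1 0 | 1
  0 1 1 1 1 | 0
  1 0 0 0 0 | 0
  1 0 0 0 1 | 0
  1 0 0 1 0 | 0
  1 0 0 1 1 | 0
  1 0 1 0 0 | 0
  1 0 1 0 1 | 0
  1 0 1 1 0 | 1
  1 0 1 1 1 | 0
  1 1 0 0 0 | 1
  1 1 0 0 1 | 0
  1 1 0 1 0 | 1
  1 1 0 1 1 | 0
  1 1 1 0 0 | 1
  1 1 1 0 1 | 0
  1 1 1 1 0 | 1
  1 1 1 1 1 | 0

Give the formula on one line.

  (a & b) = 00000000000000000000000011111111
  (d & c) = 00000011000000110000001100000011
  ((a & b) | (d & c)) = 00000011000000110000001111111111
  ~c = 11110000111100001111000011110000
  ~b = 11111111000000001111111100000000
  (a & ~b) = 00000000000000001111111100000000
  (~c & (a & ~b)) = 00000000000000001111000000000000
  ~e = 10101010101010101010101010101010
  ((~c & (a & ~b)) | ~e) = 10101010101010101111101010101010
  (((a & b) | (d & c)) & ((~c & (a & ~b)) | ~e)) = 00000010000000100000001010101010

(((a & b) | (d & c)) & ((~c & (a & ~b)) | ~e))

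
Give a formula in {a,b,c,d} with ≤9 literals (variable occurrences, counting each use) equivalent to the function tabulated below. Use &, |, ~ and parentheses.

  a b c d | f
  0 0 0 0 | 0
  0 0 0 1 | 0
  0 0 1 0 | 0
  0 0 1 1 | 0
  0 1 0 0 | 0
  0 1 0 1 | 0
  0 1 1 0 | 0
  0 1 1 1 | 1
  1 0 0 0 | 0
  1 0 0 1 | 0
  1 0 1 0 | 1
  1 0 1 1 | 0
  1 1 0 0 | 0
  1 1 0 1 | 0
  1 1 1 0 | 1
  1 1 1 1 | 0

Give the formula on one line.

  ~d = 1010101010101010
  (~d | c) = 1011101110111011
  ~a = 1111111100000000
  (~a | c) = 1111111100110011
  ((~a | c) & ~d) = 1010101000100010
  (((~a | c) & ~d) & a) = 0000000000100010
  (~a & d) = 0101010100000000
  (b & (~a & d)) = 0000010100000000
  ((((~a | c) & ~d) & a) | (b & (~a & d))) = 0000010100100010
  ((~d | c) & ((((~a | c) & ~d) & a) | (b & (~a & d)))) = 0000000100100010

((~d | c) & ((((~a | c) & ~d) & a) | (b & (~a & d))))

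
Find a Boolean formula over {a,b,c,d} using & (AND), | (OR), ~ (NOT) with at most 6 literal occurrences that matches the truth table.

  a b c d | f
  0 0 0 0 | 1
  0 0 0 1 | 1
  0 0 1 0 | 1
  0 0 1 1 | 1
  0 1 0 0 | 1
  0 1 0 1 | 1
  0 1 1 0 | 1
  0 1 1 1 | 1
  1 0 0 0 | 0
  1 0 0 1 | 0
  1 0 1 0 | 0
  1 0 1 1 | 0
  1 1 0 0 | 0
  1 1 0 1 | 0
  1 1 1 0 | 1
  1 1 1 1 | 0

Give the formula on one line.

  ~d = 1010101010101010
  ~a = 1111111100000000
  (~d | ~a) = 1111111110101010
  (b & (~d | ~a)) = 0000111100001010
  ((b & (~d | ~a)) | ~a) = 1111111100001010
  (c | ~a) = 1111111100110011
  (((b & (~d | ~a)) | ~a) & (c | ~a)) = 1111111100000010

(((b & (~d | ~a)) | ~a) & (c | ~a))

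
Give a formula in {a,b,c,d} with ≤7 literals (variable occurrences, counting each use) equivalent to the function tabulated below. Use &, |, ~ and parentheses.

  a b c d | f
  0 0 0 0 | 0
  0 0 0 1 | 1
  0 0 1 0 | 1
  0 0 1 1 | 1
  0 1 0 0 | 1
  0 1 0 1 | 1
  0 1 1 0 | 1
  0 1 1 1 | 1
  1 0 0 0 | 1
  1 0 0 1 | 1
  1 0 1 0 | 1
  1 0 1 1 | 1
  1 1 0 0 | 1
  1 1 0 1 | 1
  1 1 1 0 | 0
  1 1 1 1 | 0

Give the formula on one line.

(((~a | ~b) | ~c) & (d | ((c | b) | a)))

  ~a = 1111111100000000
  ~b = 1111000011110000
  (~a | ~b) = 1111111111110000
  ~c = 1100110011001100
  ((~a | ~b) | ~c) = 1111111111111100
  (c | b) = 0011111100111111
  ((c | b) | a) = 0011111111111111
  (d | ((c | b) | a)) = 0111111111111111
  (((~a | ~b) | ~c) & (d | ((c | b) | a))) = 0111111111111100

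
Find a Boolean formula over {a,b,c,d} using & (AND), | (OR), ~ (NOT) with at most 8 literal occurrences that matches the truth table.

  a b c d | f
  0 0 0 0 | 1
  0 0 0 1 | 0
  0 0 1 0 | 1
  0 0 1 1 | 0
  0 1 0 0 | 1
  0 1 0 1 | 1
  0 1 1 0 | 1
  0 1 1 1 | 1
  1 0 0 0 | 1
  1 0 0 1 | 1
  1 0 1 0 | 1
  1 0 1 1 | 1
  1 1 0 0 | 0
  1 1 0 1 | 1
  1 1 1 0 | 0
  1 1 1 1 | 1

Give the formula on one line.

  ~a = 1111111100000000
  (~a & b) = 0000111100000000
  (a & d) = 0000000001010101
  ((~a & b) | (a & d)) = 0000111101010101
  ~b = 1111000011110000
  ~d = 1010101010101010
  (~b & ~d) = 1010000010100000
  (((~a & b) | (a & d)) | (~b & ~d)) = 1010111111110101

(((~a & b) | (a & d)) | (~b & ~d))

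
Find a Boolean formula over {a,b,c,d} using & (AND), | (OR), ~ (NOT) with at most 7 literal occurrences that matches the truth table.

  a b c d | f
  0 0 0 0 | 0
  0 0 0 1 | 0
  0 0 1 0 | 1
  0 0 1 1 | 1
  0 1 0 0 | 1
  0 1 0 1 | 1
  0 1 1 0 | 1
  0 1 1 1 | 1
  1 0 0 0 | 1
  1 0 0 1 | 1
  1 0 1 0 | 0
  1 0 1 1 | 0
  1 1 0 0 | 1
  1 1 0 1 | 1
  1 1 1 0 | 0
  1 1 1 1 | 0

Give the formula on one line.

((~a & (b | c)) | (~c & a))

  ~a = 1111111100000000
  (b | c) = 0011111100111111
  (~a & (b | c)) = 0011111100000000
  ~c = 1100110011001100
  (~c & a) = 0000000011001100
  ((~a & (b | c)) | (~c & a)) = 0011111111001100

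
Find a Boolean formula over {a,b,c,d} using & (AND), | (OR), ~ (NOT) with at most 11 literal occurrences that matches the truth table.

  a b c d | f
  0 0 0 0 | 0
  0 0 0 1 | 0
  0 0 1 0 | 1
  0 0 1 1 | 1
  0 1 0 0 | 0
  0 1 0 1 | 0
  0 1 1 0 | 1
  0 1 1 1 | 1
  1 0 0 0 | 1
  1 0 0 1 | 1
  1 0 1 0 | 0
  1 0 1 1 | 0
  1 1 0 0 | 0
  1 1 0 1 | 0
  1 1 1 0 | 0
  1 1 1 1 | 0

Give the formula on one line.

((((~a | (c | ~b)) & ~c) | (~a & c)) & (a | (c & ~a)))

  ~a = 1111111100000000
  ~b = 1111000011110000
  (c | ~b) = 1111001111110011
  (~a | (c | ~b)) = 1111111111110011
  ~c = 1100110011001100
  ((~a | (c | ~b)) & ~c) = 1100110011000000
  (~a & c) = 0011001100000000
  (((~a | (c | ~b)) & ~c) | (~a & c)) = 1111111111000000
  (c & ~a) = 0011001100000000
  (a | (c & ~a)) = 0011001111111111
  ((((~a | (c | ~b)) & ~c) | (~a & c)) & (a | (c & ~a))) = 0011001111000000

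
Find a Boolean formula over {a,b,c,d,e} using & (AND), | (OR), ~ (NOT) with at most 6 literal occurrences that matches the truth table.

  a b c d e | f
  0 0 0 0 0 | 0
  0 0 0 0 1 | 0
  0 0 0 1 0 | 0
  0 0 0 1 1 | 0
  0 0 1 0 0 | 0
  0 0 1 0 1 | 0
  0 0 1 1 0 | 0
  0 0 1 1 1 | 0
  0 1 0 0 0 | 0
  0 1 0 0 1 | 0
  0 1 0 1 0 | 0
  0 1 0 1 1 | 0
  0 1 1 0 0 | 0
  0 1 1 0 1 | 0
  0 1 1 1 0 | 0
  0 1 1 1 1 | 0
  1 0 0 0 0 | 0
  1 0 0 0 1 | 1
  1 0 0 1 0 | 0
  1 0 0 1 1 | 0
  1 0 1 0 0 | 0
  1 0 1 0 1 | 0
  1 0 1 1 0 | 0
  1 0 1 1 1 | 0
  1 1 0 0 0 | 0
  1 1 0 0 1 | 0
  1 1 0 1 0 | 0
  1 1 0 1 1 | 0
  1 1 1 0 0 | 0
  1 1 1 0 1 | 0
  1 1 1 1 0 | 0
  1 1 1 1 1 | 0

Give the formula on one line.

  ~b = 11111111000000001111111100000000
  ~c = 11110000111100001111000011110000
  (~b & ~c) = 11110000000000001111000000000000
  ~d = 11001100110011001100110011001100
  ((~b & ~c) & ~d) = 11000000000000001100000000000000
  (e | b) = 01010101111111110101010111111111
  (((~b & ~c) & ~d) & (e | b)) = 01000000000000000100000000000000
  (a & (((~b & ~c) & ~d) & (e | b))) = 00000000000000000100000000000000

(a & (((~b & ~c) & ~d) & (e | b)))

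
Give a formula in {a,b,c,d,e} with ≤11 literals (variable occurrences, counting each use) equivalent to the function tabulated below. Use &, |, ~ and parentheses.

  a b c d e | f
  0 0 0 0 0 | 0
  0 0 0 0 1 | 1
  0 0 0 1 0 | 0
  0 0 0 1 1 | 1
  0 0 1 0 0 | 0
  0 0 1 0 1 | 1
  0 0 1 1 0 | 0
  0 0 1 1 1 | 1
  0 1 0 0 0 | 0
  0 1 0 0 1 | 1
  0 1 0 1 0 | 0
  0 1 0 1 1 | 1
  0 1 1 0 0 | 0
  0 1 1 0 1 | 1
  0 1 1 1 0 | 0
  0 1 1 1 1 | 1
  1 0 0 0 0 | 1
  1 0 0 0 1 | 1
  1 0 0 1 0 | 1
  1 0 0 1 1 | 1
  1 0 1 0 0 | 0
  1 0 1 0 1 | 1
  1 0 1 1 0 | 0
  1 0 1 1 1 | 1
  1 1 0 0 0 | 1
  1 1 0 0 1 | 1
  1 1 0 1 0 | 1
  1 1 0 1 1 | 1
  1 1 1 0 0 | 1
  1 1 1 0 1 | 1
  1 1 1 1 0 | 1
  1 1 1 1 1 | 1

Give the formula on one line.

  ~c = 11110000111100001111000011110000
  ~e = 10101010101010101010101010101010
  (b & ~e) = 00000000101010100000000010101010
  (~c | (b & ~e)) = 11110000111110101111000011111010
  (e & ~c) = 01010000010100000101000001010000
  ~b = 11111111000000001111111100000000
  ((e & ~c) & ~b) = 01010000000000000101000000000000
  (((e & ~c) & ~b) | a) = 01010000000000001111111111111111
  (e | (((e & ~c) & ~b) | a)) = 01010101010101011111111111111111
  ((~c | (b & ~e)) & (e | (((e & ~c) & ~b) | a))) = 01010000010100001111000011111010
  (((~c | (b & ~e)) & (e | (((e & ~c) & ~b) | a))) | e) = 01010101010101011111010111111111

(((~c | (b & ~e)) & (e | (((e & ~c) & ~b) | a))) | e)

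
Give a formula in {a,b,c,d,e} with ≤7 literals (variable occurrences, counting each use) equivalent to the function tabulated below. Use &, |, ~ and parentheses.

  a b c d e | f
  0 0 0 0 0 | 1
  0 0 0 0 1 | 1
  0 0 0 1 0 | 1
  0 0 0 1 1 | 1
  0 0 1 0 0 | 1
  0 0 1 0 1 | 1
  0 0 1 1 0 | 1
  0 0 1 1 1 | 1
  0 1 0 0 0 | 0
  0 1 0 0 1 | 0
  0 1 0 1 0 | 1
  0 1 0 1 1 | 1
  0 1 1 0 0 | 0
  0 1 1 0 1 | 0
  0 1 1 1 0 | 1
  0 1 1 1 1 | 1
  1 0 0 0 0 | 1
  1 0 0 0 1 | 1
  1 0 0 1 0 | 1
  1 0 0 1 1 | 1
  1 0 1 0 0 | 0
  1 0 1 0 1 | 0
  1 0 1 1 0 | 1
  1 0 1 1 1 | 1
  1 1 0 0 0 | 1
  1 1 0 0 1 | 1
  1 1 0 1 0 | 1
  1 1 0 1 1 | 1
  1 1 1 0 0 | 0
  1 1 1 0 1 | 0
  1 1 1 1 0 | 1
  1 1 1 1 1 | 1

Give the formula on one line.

  ~d = 11001100110011001100110011001100
  ~b = 11111111000000001111111100000000
  (~b | a) = 11111111000000001111111111111111
  ~c = 11110000111100001111000011110000
  ~a = 11111111111111110000000000000000
  (~c | ~a) = 11111111111111111111000011110000
  ((~b | a) & (~c | ~a)) = 11111111000000001111000011110000
  (~d & ((~b | a) & (~c | ~a))) = 11001100000000001100000011000000
  ((~d & ((~b | a) & (~c | ~a))) | d) = 11111111001100111111001111110011

((~d & ((~b | a) & (~c | ~a))) | d)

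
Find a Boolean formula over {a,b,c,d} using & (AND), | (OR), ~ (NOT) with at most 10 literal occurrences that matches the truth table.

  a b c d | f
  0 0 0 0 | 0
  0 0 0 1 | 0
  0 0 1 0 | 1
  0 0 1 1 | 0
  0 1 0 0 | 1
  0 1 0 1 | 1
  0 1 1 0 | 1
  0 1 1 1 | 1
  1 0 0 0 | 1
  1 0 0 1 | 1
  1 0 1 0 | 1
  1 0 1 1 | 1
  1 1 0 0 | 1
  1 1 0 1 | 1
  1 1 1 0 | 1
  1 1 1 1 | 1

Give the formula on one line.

  ~d = 1010101010101010
  (~d & c) = 0010001000100010
  (b & ~d) = 0000101000001010
  ((~d & c) | (b & ~d)) = 0010101000101010
  (c & ((~d & c) | (b & ~d))) = 0010001000100010
  ~c = 1100110011001100
  (~c | d) = 1101110111011101
  (b | a) = 0000111111111111
  ((~c | d) & (b | a)) = 0000110111011101
  ((c & ((~d & c) | (b & ~d))) | ((~c | d) & (b | a))) = 0010111111111111

((c & ((~d & c) | (b & ~d))) | ((~c | d) & (b | a)))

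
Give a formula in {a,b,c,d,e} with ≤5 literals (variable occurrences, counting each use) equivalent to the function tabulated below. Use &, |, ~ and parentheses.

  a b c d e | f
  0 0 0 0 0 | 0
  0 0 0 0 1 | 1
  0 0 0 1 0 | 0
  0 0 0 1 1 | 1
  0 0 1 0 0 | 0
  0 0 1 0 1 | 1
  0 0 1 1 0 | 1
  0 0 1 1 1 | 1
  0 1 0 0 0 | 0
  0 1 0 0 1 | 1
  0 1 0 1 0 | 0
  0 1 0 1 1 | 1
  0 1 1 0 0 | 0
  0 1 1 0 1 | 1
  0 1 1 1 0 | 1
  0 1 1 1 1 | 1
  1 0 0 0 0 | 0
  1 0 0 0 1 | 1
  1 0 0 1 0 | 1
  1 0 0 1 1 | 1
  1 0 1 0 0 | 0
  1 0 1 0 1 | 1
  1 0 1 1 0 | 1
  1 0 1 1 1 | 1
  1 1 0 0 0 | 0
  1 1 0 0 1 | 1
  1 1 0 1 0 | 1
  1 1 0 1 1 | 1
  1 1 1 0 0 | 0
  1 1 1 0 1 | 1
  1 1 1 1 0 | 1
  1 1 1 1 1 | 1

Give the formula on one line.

  (a | c) = 00001111000011111111111111111111
  ((a | c) & d) = 00000011000000110011001100110011
  (e | ((a | c) & d)) = 01010111010101110111011101110111

(e | ((a | c) & d))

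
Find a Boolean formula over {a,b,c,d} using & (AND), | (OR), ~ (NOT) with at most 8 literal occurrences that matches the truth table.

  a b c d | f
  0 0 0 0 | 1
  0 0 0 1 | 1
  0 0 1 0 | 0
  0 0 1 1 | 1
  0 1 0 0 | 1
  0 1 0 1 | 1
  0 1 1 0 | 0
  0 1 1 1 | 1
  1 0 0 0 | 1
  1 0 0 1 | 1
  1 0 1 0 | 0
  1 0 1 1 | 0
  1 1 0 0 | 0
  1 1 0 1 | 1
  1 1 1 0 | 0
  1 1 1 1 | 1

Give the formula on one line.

(((((d & ~a) | ~d) | b) & d) | (~c & (~b | ~a)))

  ~a = 1111111100000000
  (d & ~a) = 0101010100000000
  ~d = 1010101010101010
  ((d & ~a) | ~d) = 1111111110101010
  (((d & ~a) | ~d) | b) = 1111111110101111
  ((((d & ~a) | ~d) | b) & d) = 0101010100000101
  ~c = 1100110011001100
  ~b = 1111000011110000
  (~b | ~a) = 1111111111110000
  (~c & (~b | ~a)) = 1100110011000000
  (((((d & ~a) | ~d) | b) & d) | (~c & (~b | ~a))) = 1101110111000101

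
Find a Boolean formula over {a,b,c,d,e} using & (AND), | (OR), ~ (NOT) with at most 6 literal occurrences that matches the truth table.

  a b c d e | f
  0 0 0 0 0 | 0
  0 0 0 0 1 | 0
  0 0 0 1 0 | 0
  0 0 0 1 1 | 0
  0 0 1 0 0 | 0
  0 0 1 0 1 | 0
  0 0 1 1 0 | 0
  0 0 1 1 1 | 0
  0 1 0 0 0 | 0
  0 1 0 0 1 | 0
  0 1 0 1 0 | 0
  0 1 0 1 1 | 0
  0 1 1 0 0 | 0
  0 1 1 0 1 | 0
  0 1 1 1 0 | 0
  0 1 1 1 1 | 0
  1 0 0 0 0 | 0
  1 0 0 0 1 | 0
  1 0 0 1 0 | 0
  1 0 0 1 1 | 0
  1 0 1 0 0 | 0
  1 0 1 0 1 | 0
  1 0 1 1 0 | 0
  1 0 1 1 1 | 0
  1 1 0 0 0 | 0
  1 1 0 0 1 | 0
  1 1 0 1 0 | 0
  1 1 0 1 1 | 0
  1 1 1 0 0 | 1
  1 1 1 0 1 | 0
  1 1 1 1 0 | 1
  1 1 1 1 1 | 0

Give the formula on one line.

  ~e = 10101010101010101010101010101010
  (~e & b) = 00000000101010100000000010101010
  ((~e & b) & c) = 00000000000010100000000000001010
  (a & ((~e & b) & c)) = 00000000000000000000000000001010

(a & ((~e & b) & c))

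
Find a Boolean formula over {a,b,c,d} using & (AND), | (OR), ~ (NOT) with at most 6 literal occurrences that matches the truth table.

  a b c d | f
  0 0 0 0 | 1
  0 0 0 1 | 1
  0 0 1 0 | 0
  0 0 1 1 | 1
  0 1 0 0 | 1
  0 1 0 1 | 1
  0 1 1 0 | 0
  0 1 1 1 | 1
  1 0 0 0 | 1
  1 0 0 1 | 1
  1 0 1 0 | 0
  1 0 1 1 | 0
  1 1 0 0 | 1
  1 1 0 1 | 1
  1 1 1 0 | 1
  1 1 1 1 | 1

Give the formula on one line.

(((~a & d) | ~c) | (a & b))

  ~a = 1111111100000000
  (~a & d) = 0101010100000000
  ~c = 1100110011001100
  ((~a & d) | ~c) = 1101110111001100
  (a & b) = 0000000000001111
  (((~a & d) | ~c) | (a & b)) = 1101110111001111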